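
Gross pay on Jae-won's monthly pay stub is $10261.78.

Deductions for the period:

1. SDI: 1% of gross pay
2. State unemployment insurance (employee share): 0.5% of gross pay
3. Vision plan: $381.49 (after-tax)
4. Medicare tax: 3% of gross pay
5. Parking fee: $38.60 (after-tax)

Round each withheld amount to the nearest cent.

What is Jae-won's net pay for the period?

$9379.91

SDI: $10261.78 × 0.01 = $102.62
State unemployment insurance (employee share): $10261.78 × 0.005 = $51.31
Medicare tax: $10261.78 × 0.03 = $307.85
Vision plan: $381.49
Parking fee: $38.60
Total deductions = $102.62 + $51.31 + $307.85 + $381.49 + $38.60 = $881.87
Net pay = $10261.78 − $881.87 = $9379.91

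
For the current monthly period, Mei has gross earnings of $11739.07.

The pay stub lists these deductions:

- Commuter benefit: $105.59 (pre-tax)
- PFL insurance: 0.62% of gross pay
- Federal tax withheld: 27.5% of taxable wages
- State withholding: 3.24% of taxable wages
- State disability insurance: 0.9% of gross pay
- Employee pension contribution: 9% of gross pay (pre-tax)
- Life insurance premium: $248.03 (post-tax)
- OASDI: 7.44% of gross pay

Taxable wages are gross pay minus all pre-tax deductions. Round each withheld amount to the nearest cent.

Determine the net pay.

$6025.76

Commuter benefit: $105.59
Employee pension contribution: $11739.07 × 0.09 = $1056.52
Pre-tax total = $105.59 + $1056.52 = $1162.11
Taxable wages = $11739.07 − $1162.11 = $10576.96
State withholding: $10576.96 × 0.0324 = $342.69
Federal tax withheld: $10576.96 × 0.275 = $2908.66
PFL insurance: $11739.07 × 0.0062 = $72.78
OASDI: $11739.07 × 0.0744 = $873.39
State disability insurance: $11739.07 × 0.009 = $105.65
Life insurance premium: $248.03
Total deductions = $105.59 + $1056.52 + $342.69 + $2908.66 + $72.78 + $873.39 + $105.65 + $248.03 = $5713.31
Net pay = $11739.07 − $5713.31 = $6025.76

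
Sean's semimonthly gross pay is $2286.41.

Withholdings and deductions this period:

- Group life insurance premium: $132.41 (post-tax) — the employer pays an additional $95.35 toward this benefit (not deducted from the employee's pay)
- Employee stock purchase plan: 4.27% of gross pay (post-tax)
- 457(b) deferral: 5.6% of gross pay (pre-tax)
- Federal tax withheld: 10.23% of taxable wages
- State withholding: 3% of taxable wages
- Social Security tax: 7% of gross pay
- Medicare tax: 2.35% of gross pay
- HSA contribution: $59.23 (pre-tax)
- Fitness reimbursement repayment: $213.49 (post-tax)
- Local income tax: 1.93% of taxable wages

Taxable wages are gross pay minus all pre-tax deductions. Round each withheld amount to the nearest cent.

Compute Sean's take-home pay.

457(b) deferral: $2286.41 × 0.056 = $128.04
HSA contribution: $59.23
Pre-tax total = $128.04 + $59.23 = $187.27
Taxable wages = $2286.41 − $187.27 = $2099.14
State withholding: $2099.14 × 0.03 = $62.97
Federal tax withheld: $2099.14 × 0.1023 = $214.74
Local income tax: $2099.14 × 0.0193 = $40.51
Social Security tax: $2286.41 × 0.07 = $160.05
Medicare tax: $2286.41 × 0.0235 = $53.73
Employee stock purchase plan: $2286.41 × 0.0427 = $97.63
Fitness reimbursement repayment: $213.49
Group life insurance premium: $132.41
(Employer's $95.35 toward group life insurance premium is not withheld from the employee.)
Total deductions = $128.04 + $59.23 + $62.97 + $214.74 + $40.51 + $160.05 + $53.73 + $97.63 + $213.49 + $132.41 = $1162.80
Net pay = $2286.41 − $1162.80 = $1123.61

$1123.61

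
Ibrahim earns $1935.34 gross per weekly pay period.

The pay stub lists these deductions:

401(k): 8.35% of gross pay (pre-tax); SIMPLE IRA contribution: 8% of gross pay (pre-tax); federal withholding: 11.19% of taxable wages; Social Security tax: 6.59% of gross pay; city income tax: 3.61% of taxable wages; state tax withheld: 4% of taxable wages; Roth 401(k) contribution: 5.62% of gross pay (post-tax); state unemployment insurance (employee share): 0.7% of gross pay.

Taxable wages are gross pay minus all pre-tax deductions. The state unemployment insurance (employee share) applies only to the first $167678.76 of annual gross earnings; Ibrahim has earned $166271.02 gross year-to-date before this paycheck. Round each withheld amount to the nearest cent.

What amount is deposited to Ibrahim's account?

401(k): $1935.34 × 0.0835 = $161.60
SIMPLE IRA contribution: $1935.34 × 0.08 = $154.83
Pre-tax total = $161.60 + $154.83 = $316.43
Taxable wages = $1935.34 − $316.43 = $1618.91
City income tax: $1618.91 × 0.0361 = $58.44
State tax withheld: $1618.91 × 0.04 = $64.76
Federal withholding: $1618.91 × 0.1119 = $181.16
State unemployment insurance (employee share): only $167678.76 − $166271.02 = $1407.74 of this check is subject → $1407.74 × 0.007 = $9.85
Social Security tax: $1935.34 × 0.0659 = $127.54
Roth 401(k) contribution: $1935.34 × 0.0562 = $108.77
Total deductions = $161.60 + $154.83 + $58.44 + $64.76 + $181.16 + $9.85 + $127.54 + $108.77 = $866.95
Net pay = $1935.34 − $866.95 = $1068.39

$1068.39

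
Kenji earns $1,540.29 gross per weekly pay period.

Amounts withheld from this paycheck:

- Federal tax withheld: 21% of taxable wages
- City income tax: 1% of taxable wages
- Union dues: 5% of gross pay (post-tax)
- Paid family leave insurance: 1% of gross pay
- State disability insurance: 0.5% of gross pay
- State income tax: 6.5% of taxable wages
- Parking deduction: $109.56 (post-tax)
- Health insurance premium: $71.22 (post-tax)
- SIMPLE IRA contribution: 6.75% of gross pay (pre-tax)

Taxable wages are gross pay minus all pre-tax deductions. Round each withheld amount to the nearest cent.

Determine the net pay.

$746.08

SIMPLE IRA contribution: $1,540.29 × 0.0675 = $103.97
Taxable wages = $1,540.29 − $103.97 = $1,436.32
State income tax: $1,436.32 × 0.065 = $93.36
Federal tax withheld: $1,436.32 × 0.21 = $301.63
City income tax: $1,436.32 × 0.01 = $14.36
Paid family leave insurance: $1,540.29 × 0.01 = $15.40
State disability insurance: $1,540.29 × 0.005 = $7.70
Union dues: $1,540.29 × 0.05 = $77.01
Parking deduction: $109.56
Health insurance premium: $71.22
Total deductions = $103.97 + $93.36 + $301.63 + $14.36 + $15.40 + $7.70 + $77.01 + $109.56 + $71.22 = $794.21
Net pay = $1,540.29 − $794.21 = $746.08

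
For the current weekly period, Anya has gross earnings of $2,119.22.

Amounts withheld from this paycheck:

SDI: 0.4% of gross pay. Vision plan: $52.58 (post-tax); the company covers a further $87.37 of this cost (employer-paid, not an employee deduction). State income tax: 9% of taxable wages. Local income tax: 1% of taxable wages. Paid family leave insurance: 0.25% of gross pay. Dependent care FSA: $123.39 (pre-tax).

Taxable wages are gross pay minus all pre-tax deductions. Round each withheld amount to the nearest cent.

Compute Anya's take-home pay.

Dependent care FSA: $123.39
Taxable wages = $2,119.22 − $123.39 = $1,995.83
State income tax: $1,995.83 × 0.09 = $179.62
Local income tax: $1,995.83 × 0.01 = $19.96
SDI: $2,119.22 × 0.004 = $8.48
Paid family leave insurance: $2,119.22 × 0.0025 = $5.30
Vision plan: $52.58
(Employer's $87.37 toward vision plan is not withheld from the employee.)
Total deductions = $123.39 + $179.62 + $19.96 + $8.48 + $5.30 + $52.58 = $389.33
Net pay = $2,119.22 − $389.33 = $1,729.89

$1,729.89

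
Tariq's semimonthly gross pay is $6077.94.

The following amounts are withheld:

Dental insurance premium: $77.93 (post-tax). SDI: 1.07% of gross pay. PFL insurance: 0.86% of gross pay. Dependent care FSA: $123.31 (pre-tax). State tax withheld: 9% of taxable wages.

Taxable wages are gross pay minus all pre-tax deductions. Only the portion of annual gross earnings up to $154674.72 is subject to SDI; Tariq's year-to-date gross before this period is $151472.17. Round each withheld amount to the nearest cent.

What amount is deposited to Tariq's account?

Dependent care FSA: $123.31
Taxable wages = $6077.94 − $123.31 = $5954.63
State tax withheld: $5954.63 × 0.09 = $535.92
SDI: only $154674.72 − $151472.17 = $3202.55 of this check is subject → $3202.55 × 0.0107 = $34.27
PFL insurance: $6077.94 × 0.0086 = $52.27
Dental insurance premium: $77.93
Total deductions = $123.31 + $535.92 + $34.27 + $52.27 + $77.93 = $823.70
Net pay = $6077.94 − $823.70 = $5254.24

$5254.24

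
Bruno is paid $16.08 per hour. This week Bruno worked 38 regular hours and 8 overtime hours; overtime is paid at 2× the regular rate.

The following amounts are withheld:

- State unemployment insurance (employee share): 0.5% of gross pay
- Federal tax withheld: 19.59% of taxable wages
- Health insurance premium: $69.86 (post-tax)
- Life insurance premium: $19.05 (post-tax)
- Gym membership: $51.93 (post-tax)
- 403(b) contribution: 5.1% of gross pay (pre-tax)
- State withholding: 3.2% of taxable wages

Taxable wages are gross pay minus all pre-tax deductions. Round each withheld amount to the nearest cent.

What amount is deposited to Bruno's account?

$491.06

Regular pay: 38 × $16.08 = $611.04
Overtime pay: 8 × $16.08 × 2 = $257.28
Gross pay = $611.04 + $257.28 = $868.32
403(b) contribution: $868.32 × 0.051 = $44.28
Taxable wages = $868.32 − $44.28 = $824.04
State withholding: $824.04 × 0.032 = $26.37
Federal tax withheld: $824.04 × 0.1959 = $161.43
State unemployment insurance (employee share): $868.32 × 0.005 = $4.34
Gym membership: $51.93
Health insurance premium: $69.86
Life insurance premium: $19.05
Total deductions = $44.28 + $26.37 + $161.43 + $4.34 + $51.93 + $69.86 + $19.05 = $377.26
Net pay = $868.32 − $377.26 = $491.06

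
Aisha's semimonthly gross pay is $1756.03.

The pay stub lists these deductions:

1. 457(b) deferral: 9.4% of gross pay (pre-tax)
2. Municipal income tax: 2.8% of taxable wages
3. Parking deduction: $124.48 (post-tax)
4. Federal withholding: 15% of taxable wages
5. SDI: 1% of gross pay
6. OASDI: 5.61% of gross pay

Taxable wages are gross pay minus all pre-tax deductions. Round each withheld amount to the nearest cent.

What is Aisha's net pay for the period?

457(b) deferral: $1756.03 × 0.094 = $165.07
Taxable wages = $1756.03 − $165.07 = $1590.96
Federal withholding: $1590.96 × 0.15 = $238.64
Municipal income tax: $1590.96 × 0.028 = $44.55
OASDI: $1756.03 × 0.0561 = $98.51
SDI: $1756.03 × 0.01 = $17.56
Parking deduction: $124.48
Total deductions = $165.07 + $238.64 + $44.55 + $98.51 + $17.56 + $124.48 = $688.81
Net pay = $1756.03 − $688.81 = $1067.22

$1067.22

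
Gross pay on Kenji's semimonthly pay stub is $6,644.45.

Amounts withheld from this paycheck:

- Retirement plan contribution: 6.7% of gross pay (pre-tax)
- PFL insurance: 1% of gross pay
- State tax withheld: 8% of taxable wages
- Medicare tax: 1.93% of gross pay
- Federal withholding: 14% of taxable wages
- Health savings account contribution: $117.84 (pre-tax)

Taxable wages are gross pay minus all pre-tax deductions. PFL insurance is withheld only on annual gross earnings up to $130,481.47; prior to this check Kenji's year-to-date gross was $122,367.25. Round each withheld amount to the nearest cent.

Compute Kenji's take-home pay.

Health savings account contribution: $117.84
Retirement plan contribution: $6,644.45 × 0.067 = $445.18
Pre-tax total = $117.84 + $445.18 = $563.02
Taxable wages = $6,644.45 − $563.02 = $6,081.43
State tax withheld: $6,081.43 × 0.08 = $486.51
Federal withholding: $6,081.43 × 0.14 = $851.40
Medicare tax: $6,644.45 × 0.0193 = $128.24
PFL insurance: cap not yet reached, full $6,644.45 is subject → $6,644.45 × 0.01 = $66.44
Total deductions = $117.84 + $445.18 + $486.51 + $851.40 + $128.24 + $66.44 = $2,095.61
Net pay = $6,644.45 − $2,095.61 = $4,548.84

$4,548.84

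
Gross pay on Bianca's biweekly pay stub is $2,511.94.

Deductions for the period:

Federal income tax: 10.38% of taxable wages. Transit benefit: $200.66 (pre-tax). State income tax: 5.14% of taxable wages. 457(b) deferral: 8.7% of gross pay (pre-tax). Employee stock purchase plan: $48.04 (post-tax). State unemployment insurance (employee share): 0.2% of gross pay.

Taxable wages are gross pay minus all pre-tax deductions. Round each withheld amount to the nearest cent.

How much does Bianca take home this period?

457(b) deferral: $2,511.94 × 0.087 = $218.54
Transit benefit: $200.66
Pre-tax total = $218.54 + $200.66 = $419.20
Taxable wages = $2,511.94 − $419.20 = $2,092.74
State income tax: $2,092.74 × 0.0514 = $107.57
Federal income tax: $2,092.74 × 0.1038 = $217.23
State unemployment insurance (employee share): $2,511.94 × 0.002 = $5.02
Employee stock purchase plan: $48.04
Total deductions = $218.54 + $200.66 + $107.57 + $217.23 + $5.02 + $48.04 = $797.06
Net pay = $2,511.94 − $797.06 = $1,714.88

$1,714.88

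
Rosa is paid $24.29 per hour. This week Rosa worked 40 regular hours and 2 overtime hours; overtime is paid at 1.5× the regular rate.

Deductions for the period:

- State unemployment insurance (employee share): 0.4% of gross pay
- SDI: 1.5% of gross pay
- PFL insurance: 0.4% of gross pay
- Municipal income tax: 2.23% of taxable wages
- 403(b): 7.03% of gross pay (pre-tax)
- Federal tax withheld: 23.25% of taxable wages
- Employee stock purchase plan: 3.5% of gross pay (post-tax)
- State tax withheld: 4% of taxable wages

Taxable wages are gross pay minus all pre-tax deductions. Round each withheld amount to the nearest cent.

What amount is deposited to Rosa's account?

Regular pay: 40 × $24.29 = $971.60
Overtime pay: 2 × $24.29 × 1.5 = $72.87
Gross pay = $971.60 + $72.87 = $1044.47
403(b): $1044.47 × 0.0703 = $73.43
Taxable wages = $1044.47 − $73.43 = $971.04
Federal tax withheld: $971.04 × 0.2325 = $225.77
Municipal income tax: $971.04 × 0.0223 = $21.65
State tax withheld: $971.04 × 0.04 = $38.84
PFL insurance: $1044.47 × 0.004 = $4.18
State unemployment insurance (employee share): $1044.47 × 0.004 = $4.18
SDI: $1044.47 × 0.015 = $15.67
Employee stock purchase plan: $1044.47 × 0.035 = $36.56
Total deductions = $73.43 + $225.77 + $21.65 + $38.84 + $4.18 + $4.18 + $15.67 + $36.56 = $420.28
Net pay = $1044.47 − $420.28 = $624.19

$624.19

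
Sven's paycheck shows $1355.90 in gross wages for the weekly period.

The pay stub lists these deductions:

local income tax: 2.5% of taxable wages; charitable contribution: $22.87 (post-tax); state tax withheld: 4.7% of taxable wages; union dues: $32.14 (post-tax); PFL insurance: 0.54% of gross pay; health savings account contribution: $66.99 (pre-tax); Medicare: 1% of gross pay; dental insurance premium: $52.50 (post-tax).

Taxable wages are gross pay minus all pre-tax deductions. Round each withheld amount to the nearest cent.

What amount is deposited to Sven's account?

Health savings account contribution: $66.99
Taxable wages = $1355.90 − $66.99 = $1288.91
State tax withheld: $1288.91 × 0.047 = $60.58
Local income tax: $1288.91 × 0.025 = $32.22
Medicare: $1355.90 × 0.01 = $13.56
PFL insurance: $1355.90 × 0.0054 = $7.32
Union dues: $32.14
Charitable contribution: $22.87
Dental insurance premium: $52.50
Total deductions = $66.99 + $60.58 + $32.22 + $13.56 + $7.32 + $32.14 + $22.87 + $52.50 = $288.18
Net pay = $1355.90 − $288.18 = $1067.72

$1067.72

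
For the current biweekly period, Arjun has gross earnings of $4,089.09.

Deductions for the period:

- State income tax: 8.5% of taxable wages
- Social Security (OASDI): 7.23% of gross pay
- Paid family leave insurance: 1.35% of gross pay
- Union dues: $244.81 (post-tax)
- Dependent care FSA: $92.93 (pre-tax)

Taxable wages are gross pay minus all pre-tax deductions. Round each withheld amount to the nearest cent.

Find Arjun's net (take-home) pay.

$3,060.84

Dependent care FSA: $92.93
Taxable wages = $4,089.09 − $92.93 = $3,996.16
State income tax: $3,996.16 × 0.085 = $339.67
Social Security (OASDI): $4,089.09 × 0.0723 = $295.64
Paid family leave insurance: $4,089.09 × 0.0135 = $55.20
Union dues: $244.81
Total deductions = $92.93 + $339.67 + $295.64 + $55.20 + $244.81 = $1,028.25
Net pay = $4,089.09 − $1,028.25 = $3,060.84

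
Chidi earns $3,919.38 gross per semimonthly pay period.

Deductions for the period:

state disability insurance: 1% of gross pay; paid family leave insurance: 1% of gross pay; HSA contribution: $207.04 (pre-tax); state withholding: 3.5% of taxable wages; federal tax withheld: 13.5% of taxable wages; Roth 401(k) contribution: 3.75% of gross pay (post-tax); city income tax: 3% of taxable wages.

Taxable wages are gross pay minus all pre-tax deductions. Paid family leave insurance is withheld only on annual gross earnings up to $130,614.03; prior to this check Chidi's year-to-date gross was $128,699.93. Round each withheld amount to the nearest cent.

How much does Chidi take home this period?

$2,764.56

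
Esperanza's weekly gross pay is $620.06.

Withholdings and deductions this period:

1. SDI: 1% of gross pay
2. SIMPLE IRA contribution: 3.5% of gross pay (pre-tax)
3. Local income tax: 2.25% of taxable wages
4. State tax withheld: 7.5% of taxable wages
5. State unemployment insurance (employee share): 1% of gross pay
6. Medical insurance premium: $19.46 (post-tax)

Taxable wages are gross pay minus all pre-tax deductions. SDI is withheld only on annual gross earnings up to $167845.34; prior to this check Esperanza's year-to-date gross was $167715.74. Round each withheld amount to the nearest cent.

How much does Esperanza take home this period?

$513.06

SIMPLE IRA contribution: $620.06 × 0.035 = $21.70
Taxable wages = $620.06 − $21.70 = $598.36
State tax withheld: $598.36 × 0.075 = $44.88
Local income tax: $598.36 × 0.0225 = $13.46
State unemployment insurance (employee share): $620.06 × 0.01 = $6.20
SDI: only $167845.34 − $167715.74 = $129.60 of this check is subject → $129.60 × 0.01 = $1.30
Medical insurance premium: $19.46
Total deductions = $21.70 + $44.88 + $13.46 + $6.20 + $1.30 + $19.46 = $107.00
Net pay = $620.06 − $107.00 = $513.06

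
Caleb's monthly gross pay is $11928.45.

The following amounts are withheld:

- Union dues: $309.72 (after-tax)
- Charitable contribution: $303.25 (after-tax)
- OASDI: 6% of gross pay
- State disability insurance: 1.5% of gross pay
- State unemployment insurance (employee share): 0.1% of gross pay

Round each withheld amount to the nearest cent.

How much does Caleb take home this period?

OASDI: $11928.45 × 0.06 = $715.71
State unemployment insurance (employee share): $11928.45 × 0.001 = $11.93
State disability insurance: $11928.45 × 0.015 = $178.93
Union dues: $309.72
Charitable contribution: $303.25
Total deductions = $715.71 + $11.93 + $178.93 + $309.72 + $303.25 = $1519.54
Net pay = $11928.45 − $1519.54 = $10408.91

$10408.91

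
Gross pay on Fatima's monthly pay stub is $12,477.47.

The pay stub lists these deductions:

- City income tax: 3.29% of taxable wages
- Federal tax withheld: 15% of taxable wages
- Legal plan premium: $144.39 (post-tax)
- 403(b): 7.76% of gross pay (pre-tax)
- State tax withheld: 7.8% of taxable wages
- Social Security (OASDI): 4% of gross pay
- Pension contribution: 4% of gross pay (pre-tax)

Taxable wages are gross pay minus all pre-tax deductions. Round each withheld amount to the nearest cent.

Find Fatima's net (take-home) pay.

403(b): $12,477.47 × 0.0776 = $968.25
Pension contribution: $12,477.47 × 0.04 = $499.10
Pre-tax total = $968.25 + $499.10 = $1,467.35
Taxable wages = $12,477.47 − $1,467.35 = $11,010.12
State tax withheld: $11,010.12 × 0.078 = $858.79
Federal tax withheld: $11,010.12 × 0.15 = $1,651.52
City income tax: $11,010.12 × 0.0329 = $362.23
Social Security (OASDI): $12,477.47 × 0.04 = $499.10
Legal plan premium: $144.39
Total deductions = $968.25 + $499.10 + $858.79 + $1,651.52 + $362.23 + $499.10 + $144.39 = $4,983.38
Net pay = $12,477.47 − $4,983.38 = $7,494.09

$7,494.09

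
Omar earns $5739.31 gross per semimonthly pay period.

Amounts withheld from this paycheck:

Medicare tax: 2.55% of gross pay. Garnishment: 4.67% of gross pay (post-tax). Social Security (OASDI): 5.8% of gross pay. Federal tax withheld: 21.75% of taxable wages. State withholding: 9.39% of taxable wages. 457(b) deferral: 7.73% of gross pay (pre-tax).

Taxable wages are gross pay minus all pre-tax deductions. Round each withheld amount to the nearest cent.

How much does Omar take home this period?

$2899.33

457(b) deferral: $5739.31 × 0.0773 = $443.65
Taxable wages = $5739.31 − $443.65 = $5295.66
State withholding: $5295.66 × 0.0939 = $497.26
Federal tax withheld: $5295.66 × 0.2175 = $1151.81
Social Security (OASDI): $5739.31 × 0.058 = $332.88
Medicare tax: $5739.31 × 0.0255 = $146.35
Garnishment: $5739.31 × 0.0467 = $268.03
Total deductions = $443.65 + $497.26 + $1151.81 + $332.88 + $146.35 + $268.03 = $2839.98
Net pay = $5739.31 − $2839.98 = $2899.33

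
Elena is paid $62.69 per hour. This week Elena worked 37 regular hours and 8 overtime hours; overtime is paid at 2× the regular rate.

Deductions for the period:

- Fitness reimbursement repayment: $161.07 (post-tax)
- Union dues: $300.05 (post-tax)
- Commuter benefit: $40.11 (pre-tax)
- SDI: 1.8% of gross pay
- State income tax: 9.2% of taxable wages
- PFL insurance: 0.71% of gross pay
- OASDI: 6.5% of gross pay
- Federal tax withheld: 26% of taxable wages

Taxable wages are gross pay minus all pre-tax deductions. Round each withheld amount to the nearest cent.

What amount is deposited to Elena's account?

$1,366.54

Regular pay: 37 × $62.69 = $2,319.53
Overtime pay: 8 × $62.69 × 2 = $1,003.04
Gross pay = $2,319.53 + $1,003.04 = $3,322.57
Commuter benefit: $40.11
Taxable wages = $3,322.57 − $40.11 = $3,282.46
State income tax: $3,282.46 × 0.092 = $301.99
Federal tax withheld: $3,282.46 × 0.26 = $853.44
SDI: $3,322.57 × 0.018 = $59.81
PFL insurance: $3,322.57 × 0.0071 = $23.59
OASDI: $3,322.57 × 0.065 = $215.97
Fitness reimbursement repayment: $161.07
Union dues: $300.05
Total deductions = $40.11 + $301.99 + $853.44 + $59.81 + $23.59 + $215.97 + $161.07 + $300.05 = $1,956.03
Net pay = $3,322.57 − $1,956.03 = $1,366.54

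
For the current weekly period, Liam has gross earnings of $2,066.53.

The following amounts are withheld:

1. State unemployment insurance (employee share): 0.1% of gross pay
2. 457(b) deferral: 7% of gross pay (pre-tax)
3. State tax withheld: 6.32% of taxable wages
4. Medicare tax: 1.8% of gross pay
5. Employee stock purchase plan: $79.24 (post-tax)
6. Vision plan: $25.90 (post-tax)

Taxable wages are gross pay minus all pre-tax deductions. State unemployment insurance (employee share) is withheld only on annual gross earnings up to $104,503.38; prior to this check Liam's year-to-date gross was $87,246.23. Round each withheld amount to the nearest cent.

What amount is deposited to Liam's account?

$1,656.00

457(b) deferral: $2,066.53 × 0.07 = $144.66
Taxable wages = $2,066.53 − $144.66 = $1,921.87
State tax withheld: $1,921.87 × 0.0632 = $121.46
Medicare tax: $2,066.53 × 0.018 = $37.20
State unemployment insurance (employee share): cap not yet reached, full $2,066.53 is subject → $2,066.53 × 0.001 = $2.07
Employee stock purchase plan: $79.24
Vision plan: $25.90
Total deductions = $144.66 + $121.46 + $37.20 + $2.07 + $79.24 + $25.90 = $410.53
Net pay = $2,066.53 − $410.53 = $1,656.00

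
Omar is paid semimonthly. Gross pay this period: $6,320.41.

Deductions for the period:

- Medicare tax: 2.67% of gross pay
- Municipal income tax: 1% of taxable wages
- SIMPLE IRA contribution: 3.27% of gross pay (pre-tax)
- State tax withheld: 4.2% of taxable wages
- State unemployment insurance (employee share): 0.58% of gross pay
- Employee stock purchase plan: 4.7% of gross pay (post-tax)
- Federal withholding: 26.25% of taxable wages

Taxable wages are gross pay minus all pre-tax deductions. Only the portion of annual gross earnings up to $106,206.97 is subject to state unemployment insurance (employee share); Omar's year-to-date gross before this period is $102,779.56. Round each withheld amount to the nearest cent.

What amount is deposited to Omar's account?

$3,705.27

SIMPLE IRA contribution: $6,320.41 × 0.0327 = $206.68
Taxable wages = $6,320.41 − $206.68 = $6,113.73
State tax withheld: $6,113.73 × 0.042 = $256.78
Federal withholding: $6,113.73 × 0.2625 = $1,604.85
Municipal income tax: $6,113.73 × 0.01 = $61.14
State unemployment insurance (employee share): only $106,206.97 − $102,779.56 = $3,427.41 of this check is subject → $3,427.41 × 0.0058 = $19.88
Medicare tax: $6,320.41 × 0.0267 = $168.75
Employee stock purchase plan: $6,320.41 × 0.047 = $297.06
Total deductions = $206.68 + $256.78 + $1,604.85 + $61.14 + $19.88 + $168.75 + $297.06 = $2,615.14
Net pay = $6,320.41 − $2,615.14 = $3,705.27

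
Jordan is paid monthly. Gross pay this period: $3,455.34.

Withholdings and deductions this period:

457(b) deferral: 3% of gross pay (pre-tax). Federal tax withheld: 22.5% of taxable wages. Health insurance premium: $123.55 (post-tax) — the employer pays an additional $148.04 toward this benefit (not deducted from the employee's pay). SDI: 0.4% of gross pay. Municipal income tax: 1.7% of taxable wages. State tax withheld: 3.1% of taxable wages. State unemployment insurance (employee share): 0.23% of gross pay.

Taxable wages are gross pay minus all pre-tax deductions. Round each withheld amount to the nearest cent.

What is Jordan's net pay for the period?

$2,291.35

457(b) deferral: $3,455.34 × 0.03 = $103.66
Taxable wages = $3,455.34 − $103.66 = $3,351.68
State tax withheld: $3,351.68 × 0.031 = $103.90
Municipal income tax: $3,351.68 × 0.017 = $56.98
Federal tax withheld: $3,351.68 × 0.225 = $754.13
State unemployment insurance (employee share): $3,455.34 × 0.0023 = $7.95
SDI: $3,455.34 × 0.004 = $13.82
Health insurance premium: $123.55
(Employer's $148.04 toward health insurance premium is not withheld from the employee.)
Total deductions = $103.66 + $103.90 + $56.98 + $754.13 + $7.95 + $13.82 + $123.55 = $1,163.99
Net pay = $3,455.34 − $1,163.99 = $2,291.35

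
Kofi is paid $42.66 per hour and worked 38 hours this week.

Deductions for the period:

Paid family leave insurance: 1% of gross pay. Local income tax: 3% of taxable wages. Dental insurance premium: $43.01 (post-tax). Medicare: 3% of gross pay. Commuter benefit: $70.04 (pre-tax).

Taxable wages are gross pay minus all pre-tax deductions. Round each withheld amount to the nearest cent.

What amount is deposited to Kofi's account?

Gross pay: 38 × $42.66 = $1,621.08
Commuter benefit: $70.04
Taxable wages = $1,621.08 − $70.04 = $1,551.04
Local income tax: $1,551.04 × 0.03 = $46.53
Medicare: $1,621.08 × 0.03 = $48.63
Paid family leave insurance: $1,621.08 × 0.01 = $16.21
Dental insurance premium: $43.01
Total deductions = $70.04 + $46.53 + $48.63 + $16.21 + $43.01 = $224.42
Net pay = $1,621.08 − $224.42 = $1,396.66

$1,396.66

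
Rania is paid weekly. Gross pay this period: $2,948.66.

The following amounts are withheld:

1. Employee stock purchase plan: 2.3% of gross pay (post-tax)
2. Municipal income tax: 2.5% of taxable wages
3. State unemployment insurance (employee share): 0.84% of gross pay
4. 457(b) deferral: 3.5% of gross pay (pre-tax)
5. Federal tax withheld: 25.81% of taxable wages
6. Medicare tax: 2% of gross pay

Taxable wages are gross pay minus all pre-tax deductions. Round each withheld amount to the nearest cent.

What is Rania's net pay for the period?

$1,888.35

457(b) deferral: $2,948.66 × 0.035 = $103.20
Taxable wages = $2,948.66 − $103.20 = $2,845.46
Municipal income tax: $2,845.46 × 0.025 = $71.14
Federal tax withheld: $2,845.46 × 0.2581 = $734.41
Medicare tax: $2,948.66 × 0.02 = $58.97
State unemployment insurance (employee share): $2,948.66 × 0.0084 = $24.77
Employee stock purchase plan: $2,948.66 × 0.023 = $67.82
Total deductions = $103.20 + $71.14 + $734.41 + $58.97 + $24.77 + $67.82 = $1,060.31
Net pay = $2,948.66 − $1,060.31 = $1,888.35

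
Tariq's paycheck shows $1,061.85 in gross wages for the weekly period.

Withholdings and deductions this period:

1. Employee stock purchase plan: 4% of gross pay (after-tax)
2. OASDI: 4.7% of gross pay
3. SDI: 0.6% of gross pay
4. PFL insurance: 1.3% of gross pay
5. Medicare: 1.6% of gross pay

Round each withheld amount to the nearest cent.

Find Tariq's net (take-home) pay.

SDI: $1,061.85 × 0.006 = $6.37
OASDI: $1,061.85 × 0.047 = $49.91
Medicare: $1,061.85 × 0.016 = $16.99
PFL insurance: $1,061.85 × 0.013 = $13.80
Employee stock purchase plan: $1,061.85 × 0.04 = $42.47
Total deductions = $6.37 + $49.91 + $16.99 + $13.80 + $42.47 = $129.54
Net pay = $1,061.85 − $129.54 = $932.31

$932.31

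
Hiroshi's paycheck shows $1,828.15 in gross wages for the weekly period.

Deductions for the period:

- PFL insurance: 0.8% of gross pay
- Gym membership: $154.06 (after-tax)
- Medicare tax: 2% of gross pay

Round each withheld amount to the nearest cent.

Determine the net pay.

$1,622.90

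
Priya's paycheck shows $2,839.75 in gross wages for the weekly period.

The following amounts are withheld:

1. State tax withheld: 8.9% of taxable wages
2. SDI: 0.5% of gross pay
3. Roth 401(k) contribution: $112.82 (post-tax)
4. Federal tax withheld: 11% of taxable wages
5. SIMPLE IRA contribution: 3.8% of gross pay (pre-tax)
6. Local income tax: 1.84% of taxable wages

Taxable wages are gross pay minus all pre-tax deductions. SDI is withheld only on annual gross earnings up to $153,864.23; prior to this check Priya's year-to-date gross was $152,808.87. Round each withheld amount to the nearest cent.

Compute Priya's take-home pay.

$2,019.84

SIMPLE IRA contribution: $2,839.75 × 0.038 = $107.91
Taxable wages = $2,839.75 − $107.91 = $2,731.84
State tax withheld: $2,731.84 × 0.089 = $243.13
Local income tax: $2,731.84 × 0.0184 = $50.27
Federal tax withheld: $2,731.84 × 0.11 = $300.50
SDI: only $153,864.23 − $152,808.87 = $1,055.36 of this check is subject → $1,055.36 × 0.005 = $5.28
Roth 401(k) contribution: $112.82
Total deductions = $107.91 + $243.13 + $50.27 + $300.50 + $5.28 + $112.82 = $819.91
Net pay = $2,839.75 − $819.91 = $2,019.84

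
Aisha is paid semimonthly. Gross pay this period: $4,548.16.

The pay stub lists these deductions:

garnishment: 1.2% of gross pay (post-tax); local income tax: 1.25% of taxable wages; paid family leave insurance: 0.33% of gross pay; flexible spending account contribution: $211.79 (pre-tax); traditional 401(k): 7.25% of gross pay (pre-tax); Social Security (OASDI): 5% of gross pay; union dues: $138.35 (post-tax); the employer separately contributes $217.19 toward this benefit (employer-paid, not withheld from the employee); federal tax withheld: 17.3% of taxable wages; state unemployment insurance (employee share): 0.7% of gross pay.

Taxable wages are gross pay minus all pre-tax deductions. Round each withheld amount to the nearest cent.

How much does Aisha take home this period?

$2,796.21

Flexible spending account contribution: $211.79
Traditional 401(k): $4,548.16 × 0.0725 = $329.74
Pre-tax total = $211.79 + $329.74 = $541.53
Taxable wages = $4,548.16 − $541.53 = $4,006.63
Local income tax: $4,006.63 × 0.0125 = $50.08
Federal tax withheld: $4,006.63 × 0.173 = $693.15
Paid family leave insurance: $4,548.16 × 0.0033 = $15.01
State unemployment insurance (employee share): $4,548.16 × 0.007 = $31.84
Social Security (OASDI): $4,548.16 × 0.05 = $227.41
Garnishment: $4,548.16 × 0.012 = $54.58
Union dues: $138.35
(Employer's $217.19 toward union dues is not withheld from the employee.)
Total deductions = $211.79 + $329.74 + $50.08 + $693.15 + $15.01 + $31.84 + $227.41 + $54.58 + $138.35 = $1,751.95
Net pay = $4,548.16 − $1,751.95 = $2,796.21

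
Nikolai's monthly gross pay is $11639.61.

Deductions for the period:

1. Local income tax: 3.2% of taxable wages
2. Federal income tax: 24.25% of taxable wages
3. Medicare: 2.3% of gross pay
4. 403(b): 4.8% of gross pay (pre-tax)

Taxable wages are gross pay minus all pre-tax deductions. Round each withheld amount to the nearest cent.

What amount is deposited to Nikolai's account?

$7771.49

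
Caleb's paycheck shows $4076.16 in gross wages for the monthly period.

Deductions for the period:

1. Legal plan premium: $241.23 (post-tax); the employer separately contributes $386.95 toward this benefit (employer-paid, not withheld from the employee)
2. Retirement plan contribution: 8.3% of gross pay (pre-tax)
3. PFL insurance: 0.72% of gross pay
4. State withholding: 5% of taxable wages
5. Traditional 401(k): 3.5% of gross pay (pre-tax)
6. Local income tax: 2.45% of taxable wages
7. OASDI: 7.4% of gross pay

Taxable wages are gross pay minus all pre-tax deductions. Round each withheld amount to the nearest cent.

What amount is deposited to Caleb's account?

$2755.11

Retirement plan contribution: $4076.16 × 0.083 = $338.32
Traditional 401(k): $4076.16 × 0.035 = $142.67
Pre-tax total = $338.32 + $142.67 = $480.99
Taxable wages = $4076.16 − $480.99 = $3595.17
State withholding: $3595.17 × 0.05 = $179.76
Local income tax: $3595.17 × 0.0245 = $88.08
PFL insurance: $4076.16 × 0.0072 = $29.35
OASDI: $4076.16 × 0.074 = $301.64
Legal plan premium: $241.23
(Employer's $386.95 toward legal plan premium is not withheld from the employee.)
Total deductions = $338.32 + $142.67 + $179.76 + $88.08 + $29.35 + $301.64 + $241.23 = $1321.05
Net pay = $4076.16 − $1321.05 = $2755.11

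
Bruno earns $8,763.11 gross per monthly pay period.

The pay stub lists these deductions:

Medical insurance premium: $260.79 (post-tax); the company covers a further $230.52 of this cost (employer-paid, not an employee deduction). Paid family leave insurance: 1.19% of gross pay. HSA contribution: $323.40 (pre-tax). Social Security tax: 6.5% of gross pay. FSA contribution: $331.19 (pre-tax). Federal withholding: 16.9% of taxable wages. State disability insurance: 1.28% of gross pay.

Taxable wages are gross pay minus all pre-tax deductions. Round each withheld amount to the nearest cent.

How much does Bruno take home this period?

$5,691.34

HSA contribution: $323.40
FSA contribution: $331.19
Pre-tax total = $323.40 + $331.19 = $654.59
Taxable wages = $8,763.11 − $654.59 = $8,108.52
Federal withholding: $8,108.52 × 0.169 = $1,370.34
State disability insurance: $8,763.11 × 0.0128 = $112.17
Paid family leave insurance: $8,763.11 × 0.0119 = $104.28
Social Security tax: $8,763.11 × 0.065 = $569.60
Medical insurance premium: $260.79
(Employer's $230.52 toward medical insurance premium is not withheld from the employee.)
Total deductions = $323.40 + $331.19 + $1,370.34 + $112.17 + $104.28 + $569.60 + $260.79 = $3,071.77
Net pay = $8,763.11 − $3,071.77 = $5,691.34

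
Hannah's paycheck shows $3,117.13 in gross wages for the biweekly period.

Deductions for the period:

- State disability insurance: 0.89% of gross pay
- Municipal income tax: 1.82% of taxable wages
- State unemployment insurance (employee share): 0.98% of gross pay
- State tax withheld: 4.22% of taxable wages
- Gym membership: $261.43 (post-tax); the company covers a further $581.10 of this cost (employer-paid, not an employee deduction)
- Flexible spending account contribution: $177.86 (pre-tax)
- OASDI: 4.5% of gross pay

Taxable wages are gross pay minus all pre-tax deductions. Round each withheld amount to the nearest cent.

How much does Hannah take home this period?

$2,301.75

Flexible spending account contribution: $177.86
Taxable wages = $3,117.13 − $177.86 = $2,939.27
Municipal income tax: $2,939.27 × 0.0182 = $53.49
State tax withheld: $2,939.27 × 0.0422 = $124.04
OASDI: $3,117.13 × 0.045 = $140.27
State unemployment insurance (employee share): $3,117.13 × 0.0098 = $30.55
State disability insurance: $3,117.13 × 0.0089 = $27.74
Gym membership: $261.43
(Employer's $581.10 toward gym membership is not withheld from the employee.)
Total deductions = $177.86 + $53.49 + $124.04 + $140.27 + $30.55 + $27.74 + $261.43 = $815.38
Net pay = $3,117.13 − $815.38 = $2,301.75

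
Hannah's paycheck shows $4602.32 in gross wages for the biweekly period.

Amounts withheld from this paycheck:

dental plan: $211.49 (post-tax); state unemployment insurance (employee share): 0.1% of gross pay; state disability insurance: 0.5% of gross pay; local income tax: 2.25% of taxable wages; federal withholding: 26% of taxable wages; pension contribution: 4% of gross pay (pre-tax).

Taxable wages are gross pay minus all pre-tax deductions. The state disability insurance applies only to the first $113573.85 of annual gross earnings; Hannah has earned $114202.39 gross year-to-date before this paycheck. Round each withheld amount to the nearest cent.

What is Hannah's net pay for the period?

$2953.99

Pension contribution: $4602.32 × 0.04 = $184.09
Taxable wages = $4602.32 − $184.09 = $4418.23
Local income tax: $4418.23 × 0.0225 = $99.41
Federal withholding: $4418.23 × 0.26 = $1148.74
State unemployment insurance (employee share): $4602.32 × 0.001 = $4.60
State disability insurance: annual cap $113573.85 already reached (YTD $114202.39), so $0.00
Dental plan: $211.49
Total deductions = $184.09 + $99.41 + $1148.74 + $4.60 + $0.00 + $211.49 = $1648.33
Net pay = $4602.32 − $1648.33 = $2953.99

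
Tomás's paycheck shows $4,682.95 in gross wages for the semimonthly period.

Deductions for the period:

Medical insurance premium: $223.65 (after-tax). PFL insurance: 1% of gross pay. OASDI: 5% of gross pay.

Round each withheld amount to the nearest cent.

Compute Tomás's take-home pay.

$4,178.32

PFL insurance: $4,682.95 × 0.01 = $46.83
OASDI: $4,682.95 × 0.05 = $234.15
Medical insurance premium: $223.65
Total deductions = $46.83 + $234.15 + $223.65 = $504.63
Net pay = $4,682.95 − $504.63 = $4,178.32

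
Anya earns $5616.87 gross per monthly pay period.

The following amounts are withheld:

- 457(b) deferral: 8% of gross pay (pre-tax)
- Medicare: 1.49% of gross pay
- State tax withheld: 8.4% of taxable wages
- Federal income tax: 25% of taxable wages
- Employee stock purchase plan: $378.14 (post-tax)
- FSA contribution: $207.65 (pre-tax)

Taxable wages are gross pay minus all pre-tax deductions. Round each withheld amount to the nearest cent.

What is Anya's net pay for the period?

FSA contribution: $207.65
457(b) deferral: $5616.87 × 0.08 = $449.35
Pre-tax total = $207.65 + $449.35 = $657.00
Taxable wages = $5616.87 − $657.00 = $4959.87
State tax withheld: $4959.87 × 0.084 = $416.63
Federal income tax: $4959.87 × 0.25 = $1239.97
Medicare: $5616.87 × 0.0149 = $83.69
Employee stock purchase plan: $378.14
Total deductions = $207.65 + $449.35 + $416.63 + $1239.97 + $83.69 + $378.14 = $2775.43
Net pay = $5616.87 − $2775.43 = $2841.44

$2841.44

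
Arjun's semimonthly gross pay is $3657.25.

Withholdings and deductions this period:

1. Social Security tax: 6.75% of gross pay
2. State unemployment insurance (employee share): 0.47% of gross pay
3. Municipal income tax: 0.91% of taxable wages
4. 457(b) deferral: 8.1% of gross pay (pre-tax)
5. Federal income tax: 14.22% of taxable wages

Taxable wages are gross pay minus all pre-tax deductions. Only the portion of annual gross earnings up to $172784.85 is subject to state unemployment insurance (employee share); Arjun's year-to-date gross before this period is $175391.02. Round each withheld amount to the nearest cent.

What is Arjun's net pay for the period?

$2605.62

457(b) deferral: $3657.25 × 0.081 = $296.24
Taxable wages = $3657.25 − $296.24 = $3361.01
Federal income tax: $3361.01 × 0.1422 = $477.94
Municipal income tax: $3361.01 × 0.0091 = $30.59
Social Security tax: $3657.25 × 0.0675 = $246.86
State unemployment insurance (employee share): annual cap $172784.85 already reached (YTD $175391.02), so $0.00
Total deductions = $296.24 + $477.94 + $30.59 + $246.86 + $0.00 = $1051.63
Net pay = $3657.25 − $1051.63 = $2605.62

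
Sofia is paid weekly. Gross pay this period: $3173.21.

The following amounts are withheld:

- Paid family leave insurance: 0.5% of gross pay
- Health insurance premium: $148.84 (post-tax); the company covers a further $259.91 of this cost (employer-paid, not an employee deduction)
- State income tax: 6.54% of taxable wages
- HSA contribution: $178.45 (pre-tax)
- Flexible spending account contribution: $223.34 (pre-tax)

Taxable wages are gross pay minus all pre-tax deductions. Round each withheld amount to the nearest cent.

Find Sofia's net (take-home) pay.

$2425.46

HSA contribution: $178.45
Flexible spending account contribution: $223.34
Pre-tax total = $178.45 + $223.34 = $401.79
Taxable wages = $3173.21 − $401.79 = $2771.42
State income tax: $2771.42 × 0.0654 = $181.25
Paid family leave insurance: $3173.21 × 0.005 = $15.87
Health insurance premium: $148.84
(Employer's $259.91 toward health insurance premium is not withheld from the employee.)
Total deductions = $178.45 + $223.34 + $181.25 + $15.87 + $148.84 = $747.75
Net pay = $3173.21 − $747.75 = $2425.46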